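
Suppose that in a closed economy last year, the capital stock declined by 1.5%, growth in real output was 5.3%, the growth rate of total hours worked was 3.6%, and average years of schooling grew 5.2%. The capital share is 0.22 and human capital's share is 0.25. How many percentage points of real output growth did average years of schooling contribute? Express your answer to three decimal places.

Contribution = share × growth = 0.25 × 5.2 = 1.3 pp.

1.300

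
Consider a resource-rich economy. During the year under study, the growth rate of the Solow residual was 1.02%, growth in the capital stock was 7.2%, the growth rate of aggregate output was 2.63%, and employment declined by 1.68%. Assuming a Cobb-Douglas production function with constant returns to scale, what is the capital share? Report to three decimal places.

The capital share is 0.370.

gY = gA + α·gK + (1−α)·gL, so gY − gA − gL = α(gK − gL).
2.63 − 1.02 + 1.68 = α × (7.2 − (-1.68)).
3.29 = 8.88 α, so α = 0.3705.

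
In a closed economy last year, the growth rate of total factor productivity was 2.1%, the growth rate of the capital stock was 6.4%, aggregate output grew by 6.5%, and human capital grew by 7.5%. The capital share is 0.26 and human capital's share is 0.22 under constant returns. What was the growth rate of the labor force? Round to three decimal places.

2.088%

Labor's share = 1 − 0.26 − 0.22 = 0.52.
gY = gA + 0.26×6.4 + 0.22×7.5 + 0.52×g.
0.52×g = 6.5 − 2.1 − 3.314 = 1.086.
g = 1.086 / 0.52 = 2.08846%.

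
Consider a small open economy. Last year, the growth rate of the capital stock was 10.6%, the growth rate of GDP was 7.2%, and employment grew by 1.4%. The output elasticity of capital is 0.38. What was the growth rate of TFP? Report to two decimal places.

2.30%

Labor's share = 1 − 0.38 = 0.62.
The capital stock: 0.38 × 10.6 = 4.028 pp.
Employment: 0.62 × 1.4 = 0.868 pp.
TFP growth = 7.2 − 4.896 = 2.304%.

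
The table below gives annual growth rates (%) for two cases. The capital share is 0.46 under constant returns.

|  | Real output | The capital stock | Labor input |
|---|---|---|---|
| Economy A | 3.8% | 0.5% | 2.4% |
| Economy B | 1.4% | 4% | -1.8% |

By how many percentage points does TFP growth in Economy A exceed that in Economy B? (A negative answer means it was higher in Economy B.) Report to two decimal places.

Labor's share = 1 − 0.46 = 0.54.
Economy A: TFP = 3.8 − 0.23 − 1.296 = 2.274%.
Economy B: TFP = 1.4 − 1.84 + 0.972 = 0.532%.
Difference = 2.274 − (0.532) = 1.742 pp.

1.74 percentage points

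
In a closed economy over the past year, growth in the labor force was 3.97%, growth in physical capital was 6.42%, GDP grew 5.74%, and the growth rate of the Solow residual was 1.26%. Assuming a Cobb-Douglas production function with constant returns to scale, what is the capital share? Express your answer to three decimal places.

gY = gA + α·gK + (1−α)·gL, so gY − gA − gL = α(gK − gL).
5.74 − 1.26 − 3.97 = α × (6.42 − 3.97).
0.51 = 2.45 α, so α = 0.20816.

0.208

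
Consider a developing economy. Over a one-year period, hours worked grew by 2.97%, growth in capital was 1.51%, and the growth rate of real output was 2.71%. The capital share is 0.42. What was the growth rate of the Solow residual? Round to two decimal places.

The Solow residual growth was 0.35%.

Labor's share = 1 − 0.42 = 0.58.
Capital: 0.42 × 1.51 = 0.6342 pp.
Hours worked: 0.58 × 2.97 = 1.7226 pp.
TFP growth = 2.71 − 2.3568 = 0.3532%.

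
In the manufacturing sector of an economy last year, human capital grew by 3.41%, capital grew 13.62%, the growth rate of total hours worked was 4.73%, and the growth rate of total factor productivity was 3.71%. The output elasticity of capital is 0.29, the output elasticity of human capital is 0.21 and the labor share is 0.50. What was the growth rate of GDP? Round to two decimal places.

10.74%

Labor's share = 1 − 0.29 − 0.21 = 0.5.
Capital: 0.29 × 13.62 = 3.9498 pp.
Human capital: 0.21 × 3.41 = 0.7161 pp.
Total hours worked: 0.5 × 4.73 = 2.365 pp.
Output growth = 3.71 + 7.0309 = 10.7409%.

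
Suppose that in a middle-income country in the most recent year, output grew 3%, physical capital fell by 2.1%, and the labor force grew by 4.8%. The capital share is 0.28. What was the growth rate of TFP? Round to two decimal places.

0.13%

Labor's share = 1 − 0.28 = 0.72.
Physical capital: 0.28 × (-2.1) = -0.588 pp.
The labor force: 0.72 × 4.8 = 3.456 pp.
TFP growth = 3 − 2.868 = 0.132%.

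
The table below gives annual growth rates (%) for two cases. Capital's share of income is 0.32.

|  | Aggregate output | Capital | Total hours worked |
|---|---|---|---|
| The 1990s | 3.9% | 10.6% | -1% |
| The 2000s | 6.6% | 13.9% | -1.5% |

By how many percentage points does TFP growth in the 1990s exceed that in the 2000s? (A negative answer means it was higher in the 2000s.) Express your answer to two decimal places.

Labor's share = 1 − 0.32 = 0.68.
The 1990s: TFP = 3.9 − 3.392 + 0.68 = 1.188%.
The 2000s: TFP = 6.6 − 4.448 + 1.02 = 3.172%.
Difference = 1.188 − (3.172) = -1.984 pp.

-1.98 percentage points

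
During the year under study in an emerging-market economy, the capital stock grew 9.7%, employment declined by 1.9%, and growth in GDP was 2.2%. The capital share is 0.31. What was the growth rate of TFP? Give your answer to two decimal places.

Labor's share = 1 − 0.31 = 0.69.
The capital stock: 0.31 × 9.7 = 3.007 pp.
Employment: 0.69 × (-1.9) = -1.311 pp.
TFP growth = 2.2 − 1.696 = 0.504%.

TFP grew 0.50%.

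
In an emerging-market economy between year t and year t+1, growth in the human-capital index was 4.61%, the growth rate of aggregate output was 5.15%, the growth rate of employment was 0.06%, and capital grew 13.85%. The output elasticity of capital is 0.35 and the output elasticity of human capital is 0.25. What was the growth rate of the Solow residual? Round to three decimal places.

Labor's share = 1 − 0.35 − 0.25 = 0.4.
Capital: 0.35 × 13.85 = 4.8475 pp.
The human-capital index: 0.25 × 4.61 = 1.1525 pp.
Employment: 0.4 × 0.06 = 0.024 pp.
TFP growth = 5.15 − 6.024 = -0.874%.

-0.874%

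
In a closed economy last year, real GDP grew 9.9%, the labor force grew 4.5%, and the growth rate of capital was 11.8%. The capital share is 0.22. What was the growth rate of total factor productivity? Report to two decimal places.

3.79%

Labor's share = 1 − 0.22 = 0.78.
Capital: 0.22 × 11.8 = 2.596 pp.
The labor force: 0.78 × 4.5 = 3.51 pp.
TFP growth = 9.9 − 6.106 = 3.794%.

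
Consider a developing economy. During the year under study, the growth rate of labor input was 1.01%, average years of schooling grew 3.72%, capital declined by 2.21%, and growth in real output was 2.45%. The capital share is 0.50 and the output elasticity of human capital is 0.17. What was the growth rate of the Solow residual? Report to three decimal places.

The Solow residual grew 2.589%.

Labor's share = 1 − 0.5 − 0.17 = 0.33.
Capital: 0.5 × (-2.21) = -1.105 pp.
Average years of schooling: 0.17 × 3.72 = 0.6324 pp.
Labor input: 0.33 × 1.01 = 0.3333 pp.
TFP growth = 2.45 + 0.1393 = 2.5893%.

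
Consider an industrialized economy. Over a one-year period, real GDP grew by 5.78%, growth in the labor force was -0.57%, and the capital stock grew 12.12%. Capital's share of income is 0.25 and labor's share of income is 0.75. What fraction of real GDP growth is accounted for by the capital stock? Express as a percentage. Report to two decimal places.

52.42%

The capital stock contributed 0.25 × 12.12 = 3.03 pp.
Share of growth = 3.03 / 5.78 × 100 = 52.4221%.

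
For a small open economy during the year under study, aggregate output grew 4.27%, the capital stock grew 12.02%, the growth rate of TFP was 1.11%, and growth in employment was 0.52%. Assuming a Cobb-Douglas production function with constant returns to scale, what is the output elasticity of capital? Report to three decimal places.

The output elasticity of capital is 0.230.

gY = gA + α·gK + (1−α)·gL, so gY − gA − gL = α(gK − gL).
4.27 − 1.11 − 0.52 = α × (12.02 − 0.52).
2.64 = 11.5 α, so α = 0.22957.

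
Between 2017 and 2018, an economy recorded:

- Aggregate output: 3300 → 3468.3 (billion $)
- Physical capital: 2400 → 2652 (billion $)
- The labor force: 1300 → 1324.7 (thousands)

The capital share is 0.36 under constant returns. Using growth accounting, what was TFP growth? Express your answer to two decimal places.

Aggregate output growth = (3468.3 − 3300) / 3300 = 5.1%.
Physical capital growth = (2652 − 2400) / 2400 = 10.5%.
The labor force growth = (1324.7 − 1300) / 1300 = 1.9%.
Labor's share = 1 − 0.36 = 0.64.
Physical capital: 0.36 × 10.5 = 3.78 pp.
The labor force: 0.64 × 1.9 = 1.216 pp.
TFP growth = 5.1 − 4.996 = 0.104%.

0.10%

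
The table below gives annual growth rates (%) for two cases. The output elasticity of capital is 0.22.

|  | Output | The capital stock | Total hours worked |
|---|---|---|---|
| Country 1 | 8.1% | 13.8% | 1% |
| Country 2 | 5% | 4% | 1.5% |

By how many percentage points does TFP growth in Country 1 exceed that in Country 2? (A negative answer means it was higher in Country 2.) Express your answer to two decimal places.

1.33 percentage points

Labor's share = 1 − 0.22 = 0.78.
Country 1: TFP = 8.1 − 3.036 − 0.78 = 4.284%.
Country 2: TFP = 5 − 0.88 − 1.17 = 2.95%.
Difference = 4.284 − (2.95) = 1.334 pp.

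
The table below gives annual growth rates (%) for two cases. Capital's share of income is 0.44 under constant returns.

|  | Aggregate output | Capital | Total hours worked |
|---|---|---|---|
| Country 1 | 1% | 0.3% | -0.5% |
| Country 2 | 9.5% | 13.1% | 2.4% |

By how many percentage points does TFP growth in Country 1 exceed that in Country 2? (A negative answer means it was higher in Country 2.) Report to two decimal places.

-1.24 percentage points

Labor's share = 1 − 0.44 = 0.56.
Country 1: TFP = 1 − 0.132 + 0.28 = 1.148%.
Country 2: TFP = 9.5 − 5.764 − 1.344 = 2.392%.
Difference = 1.148 − (2.392) = -1.244 pp.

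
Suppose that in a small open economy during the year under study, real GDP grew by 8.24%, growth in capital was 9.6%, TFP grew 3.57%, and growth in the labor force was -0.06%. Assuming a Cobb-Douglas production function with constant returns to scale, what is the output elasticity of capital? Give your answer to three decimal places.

gY = gA + α·gK + (1−α)·gL, so gY − gA − gL = α(gK − gL).
8.24 − 3.57 + 0.06 = α × (9.6 − (-0.06)).
4.73 = 9.66 α, so α = 0.48965.

0.490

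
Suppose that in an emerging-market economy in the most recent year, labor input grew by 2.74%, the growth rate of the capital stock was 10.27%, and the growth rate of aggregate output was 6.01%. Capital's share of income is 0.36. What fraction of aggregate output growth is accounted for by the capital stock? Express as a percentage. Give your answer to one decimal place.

The capital stock contributed 0.36 × 10.27 = 3.6972 pp.
Share of growth = 3.6972 / 6.01 × 100 = 61.517%.

The capital stock accounted for 61.5% of growth.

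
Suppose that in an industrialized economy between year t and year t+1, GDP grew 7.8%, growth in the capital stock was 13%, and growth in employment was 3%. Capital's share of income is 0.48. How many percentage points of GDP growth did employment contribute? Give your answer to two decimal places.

Labor's share = 1 − 0.48 = 0.52.
Contribution = share × growth = 0.52 × 3 = 1.56 pp.

1.56 percentage points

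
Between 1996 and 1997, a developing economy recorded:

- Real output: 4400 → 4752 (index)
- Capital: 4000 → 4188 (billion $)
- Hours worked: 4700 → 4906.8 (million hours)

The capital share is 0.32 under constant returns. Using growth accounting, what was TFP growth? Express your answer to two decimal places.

TFP grew 3.50%.

Real output growth = (4752 − 4400) / 4400 = 8%.
Capital growth = (4188 − 4000) / 4000 = 4.7%.
Hours worked growth = (4906.8 − 4700) / 4700 = 4.4%.
Labor's share = 1 − 0.32 = 0.68.
Capital: 0.32 × 4.7 = 1.504 pp.
Hours worked: 0.68 × 4.4 = 2.992 pp.
TFP growth = 8 − 4.496 = 3.504%.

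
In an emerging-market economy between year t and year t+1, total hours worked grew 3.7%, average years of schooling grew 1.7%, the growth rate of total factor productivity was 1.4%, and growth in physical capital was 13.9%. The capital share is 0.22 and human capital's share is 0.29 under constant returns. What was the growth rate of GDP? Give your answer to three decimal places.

Labor's share = 1 − 0.22 − 0.29 = 0.49.
Physical capital: 0.22 × 13.9 = 3.058 pp.
Average years of schooling: 0.29 × 1.7 = 0.493 pp.
Total hours worked: 0.49 × 3.7 = 1.813 pp.
Output growth = 1.4 + 5.364 = 6.764%.

GDP growth was 6.764%.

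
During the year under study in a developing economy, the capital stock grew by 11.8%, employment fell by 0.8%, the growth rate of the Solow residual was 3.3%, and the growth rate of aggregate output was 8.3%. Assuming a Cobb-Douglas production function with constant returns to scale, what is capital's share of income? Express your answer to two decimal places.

0.46

gY = gA + α·gK + (1−α)·gL, so gY − gA − gL = α(gK − gL).
8.3 − 3.3 + 0.8 = α × (11.8 − (-0.8)).
5.8 = 12.6 α, so α = 0.4603.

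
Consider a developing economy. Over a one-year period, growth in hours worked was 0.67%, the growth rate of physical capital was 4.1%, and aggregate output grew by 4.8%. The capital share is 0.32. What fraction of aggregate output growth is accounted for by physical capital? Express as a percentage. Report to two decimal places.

Physical capital contributed 0.32 × 4.1 = 1.312 pp.
Share of growth = 1.312 / 4.8 × 100 = 27.3333%.

Physical capital accounted for 27.33% of growth.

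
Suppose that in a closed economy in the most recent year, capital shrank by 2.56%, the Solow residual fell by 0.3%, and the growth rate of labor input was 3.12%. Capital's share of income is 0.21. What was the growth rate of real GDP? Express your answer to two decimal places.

Labor's share = 1 − 0.21 = 0.79.
Capital: 0.21 × (-2.56) = -0.5376 pp.
Labor input: 0.79 × 3.12 = 2.4648 pp.
Output growth = -0.3 + 1.9272 = 1.6272%.

Real GDP grew 1.63%.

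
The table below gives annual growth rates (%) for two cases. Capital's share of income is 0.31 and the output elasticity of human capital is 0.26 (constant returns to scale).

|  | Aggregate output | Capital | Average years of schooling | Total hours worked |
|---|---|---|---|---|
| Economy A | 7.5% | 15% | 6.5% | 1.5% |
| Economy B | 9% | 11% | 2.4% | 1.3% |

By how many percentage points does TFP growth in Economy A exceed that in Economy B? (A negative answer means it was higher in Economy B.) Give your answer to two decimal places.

-3.89 percentage points

Labor's share = 1 − 0.31 − 0.26 = 0.43.
Economy A: TFP = 7.5 − 4.65 − 1.69 − 0.645 = 0.515%.
Economy B: TFP = 9 − 3.41 − 0.624 − 0.559 = 4.407%.
Difference = 0.515 − (4.407) = -3.892 pp.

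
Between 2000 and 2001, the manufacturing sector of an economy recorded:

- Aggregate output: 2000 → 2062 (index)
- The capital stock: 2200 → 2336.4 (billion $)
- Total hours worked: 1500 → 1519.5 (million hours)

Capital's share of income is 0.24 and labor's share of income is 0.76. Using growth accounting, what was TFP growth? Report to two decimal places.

0.62%

Aggregate output growth = (2062 − 2000) / 2000 = 3.1%.
The capital stock growth = (2336.4 − 2200) / 2200 = 6.2%.
Total hours worked growth = (1519.5 − 1500) / 1500 = 1.3%.
Labor's share = 1 − 0.24 = 0.76.
The capital stock: 0.24 × 6.2 = 1.488 pp.
Total hours worked: 0.76 × 1.3 = 0.988 pp.
TFP growth = 3.1 − 2.476 = 0.624%.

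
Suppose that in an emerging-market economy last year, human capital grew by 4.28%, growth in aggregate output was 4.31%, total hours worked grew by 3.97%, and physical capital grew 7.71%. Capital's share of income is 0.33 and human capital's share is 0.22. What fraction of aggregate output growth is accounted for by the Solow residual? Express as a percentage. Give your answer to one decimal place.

Labor's share = 1 − 0.33 − 0.22 = 0.45.
Physical capital: 0.33 × 7.71 = 2.5443 pp.
Human capital: 0.22 × 4.28 = 0.9416 pp.
Total hours worked: 0.45 × 3.97 = 1.7865 pp.
TFP growth = 4.31 − 5.2724 = -0.9624%.
TFP share of growth = -0.9624 / 4.31 × 100 = -22.329%.

-22.3%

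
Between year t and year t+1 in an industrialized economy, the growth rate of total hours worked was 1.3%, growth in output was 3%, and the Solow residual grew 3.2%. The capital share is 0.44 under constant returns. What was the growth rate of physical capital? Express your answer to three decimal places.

Labor's share = 1 − 0.44 = 0.56.
gY = gA + 0.56×1.3 + 0.44×g.
0.44×g = 3 − 3.2 − 0.728 = -0.928.
g = -0.928 / 0.44 = -2.10909%.

-2.109%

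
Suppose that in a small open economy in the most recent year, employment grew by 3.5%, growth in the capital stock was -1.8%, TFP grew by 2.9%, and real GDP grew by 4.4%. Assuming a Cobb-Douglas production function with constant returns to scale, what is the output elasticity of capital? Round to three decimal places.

gY = gA + α·gK + (1−α)·gL, so gY − gA − gL = α(gK − gL).
4.4 − 2.9 − 3.5 = α × (-1.8 − 3.5).
-2 = -5.3 α, so α = 0.37736.

0.377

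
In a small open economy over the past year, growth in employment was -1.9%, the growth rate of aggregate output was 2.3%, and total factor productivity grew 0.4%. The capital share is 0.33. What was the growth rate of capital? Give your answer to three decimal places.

9.615%

Labor's share = 1 − 0.33 = 0.67.
gY = gA + 0.67×(-1.9) + 0.33×g.
0.33×g = 2.3 − 0.4 + 1.273 = 3.173.
g = 3.173 / 0.33 = 9.61515%.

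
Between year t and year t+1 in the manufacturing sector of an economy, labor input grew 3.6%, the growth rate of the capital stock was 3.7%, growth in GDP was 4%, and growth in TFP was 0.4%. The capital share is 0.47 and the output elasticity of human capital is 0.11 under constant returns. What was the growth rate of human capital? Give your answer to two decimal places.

Labor's share = 1 − 0.47 − 0.11 = 0.42.
gY = gA + 0.47×3.7 + 0.42×3.6 + 0.11×g.
0.11×g = 4 − 0.4 − 3.251 = 0.349.
g = 0.349 / 0.11 = 3.1727%.

3.17%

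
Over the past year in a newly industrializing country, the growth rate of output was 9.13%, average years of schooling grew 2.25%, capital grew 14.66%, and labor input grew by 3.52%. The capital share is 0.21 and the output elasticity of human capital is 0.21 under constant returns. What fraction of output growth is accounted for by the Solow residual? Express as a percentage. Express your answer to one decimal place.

38.7%

Labor's share = 1 − 0.21 − 0.21 = 0.58.
Capital: 0.21 × 14.66 = 3.0786 pp.
Average years of schooling: 0.21 × 2.25 = 0.4725 pp.
Labor input: 0.58 × 3.52 = 2.0416 pp.
TFP growth = 9.13 − 5.5927 = 3.5373%.
TFP share of growth = 3.5373 / 9.13 × 100 = 38.744%.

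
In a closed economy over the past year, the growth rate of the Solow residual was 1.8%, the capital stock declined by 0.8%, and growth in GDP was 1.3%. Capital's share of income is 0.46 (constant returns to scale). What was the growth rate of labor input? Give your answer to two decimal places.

Labor's share = 1 − 0.46 = 0.54.
gY = gA + 0.46×(-0.8) + 0.54×g.
0.54×g = 1.3 − 1.8 + 0.368 = -0.132.
g = -0.132 / 0.54 = -0.2444%.

-0.24%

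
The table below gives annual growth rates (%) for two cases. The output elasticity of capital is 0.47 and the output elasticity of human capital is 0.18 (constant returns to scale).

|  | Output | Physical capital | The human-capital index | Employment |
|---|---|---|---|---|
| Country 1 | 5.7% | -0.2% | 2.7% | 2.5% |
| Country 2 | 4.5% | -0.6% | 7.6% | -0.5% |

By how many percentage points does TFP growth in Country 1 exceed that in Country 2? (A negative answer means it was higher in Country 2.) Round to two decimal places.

Labor's share = 1 − 0.47 − 0.18 = 0.35.
Country 1: TFP = 5.7 + 0.094 − 0.486 − 0.875 = 4.433%.
Country 2: TFP = 4.5 + 0.282 − 1.368 + 0.175 = 3.589%.
Difference = 4.433 − (3.589) = 0.844 pp.

0.84 percentage points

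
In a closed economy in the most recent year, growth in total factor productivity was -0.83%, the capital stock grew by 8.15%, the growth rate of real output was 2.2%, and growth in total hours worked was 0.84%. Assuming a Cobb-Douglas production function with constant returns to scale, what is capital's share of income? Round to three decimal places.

α = 0.300

gY = gA + α·gK + (1−α)·gL, so gY − gA − gL = α(gK − gL).
2.2 + 0.83 − 0.84 = α × (8.15 − 0.84).
2.19 = 7.31 α, so α = 0.29959.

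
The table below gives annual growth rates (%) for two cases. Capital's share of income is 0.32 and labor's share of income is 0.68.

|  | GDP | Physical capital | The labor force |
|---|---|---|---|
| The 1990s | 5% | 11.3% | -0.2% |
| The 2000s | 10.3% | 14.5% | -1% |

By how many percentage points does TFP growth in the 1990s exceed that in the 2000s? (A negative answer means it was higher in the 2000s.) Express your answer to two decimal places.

-4.82 percentage points

Labor's share = 1 − 0.32 = 0.68.
The 1990s: TFP = 5 − 3.616 + 0.136 = 1.52%.
The 2000s: TFP = 10.3 − 4.64 + 0.68 = 6.34%.
Difference = 1.52 − (6.34) = -4.82 pp.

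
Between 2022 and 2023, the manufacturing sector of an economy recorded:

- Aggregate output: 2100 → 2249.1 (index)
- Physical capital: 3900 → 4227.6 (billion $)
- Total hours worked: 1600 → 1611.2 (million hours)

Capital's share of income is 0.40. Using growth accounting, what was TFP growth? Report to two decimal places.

3.32%

Aggregate output growth = (2249.1 − 2100) / 2100 = 7.1%.
Physical capital growth = (4227.6 − 3900) / 3900 = 8.4%.
Total hours worked growth = (1611.2 − 1600) / 1600 = 0.7%.
Labor's share = 1 − 0.4 = 0.6.
Physical capital: 0.4 × 8.4 = 3.36 pp.
Total hours worked: 0.6 × 0.7 = 0.42 pp.
TFP growth = 7.1 − 3.78 = 3.32%.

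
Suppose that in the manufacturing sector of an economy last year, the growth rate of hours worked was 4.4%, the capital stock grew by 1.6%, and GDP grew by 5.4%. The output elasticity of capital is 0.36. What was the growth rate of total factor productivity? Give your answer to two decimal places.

Labor's share = 1 − 0.36 = 0.64.
The capital stock: 0.36 × 1.6 = 0.576 pp.
Hours worked: 0.64 × 4.4 = 2.816 pp.
TFP growth = 5.4 − 3.392 = 2.008%.

2.01%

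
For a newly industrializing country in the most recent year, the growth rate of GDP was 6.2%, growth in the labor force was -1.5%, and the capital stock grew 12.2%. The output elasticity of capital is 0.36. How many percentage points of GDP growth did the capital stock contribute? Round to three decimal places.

4.392

Contribution = share × growth = 0.36 × 12.2 = 4.392 pp.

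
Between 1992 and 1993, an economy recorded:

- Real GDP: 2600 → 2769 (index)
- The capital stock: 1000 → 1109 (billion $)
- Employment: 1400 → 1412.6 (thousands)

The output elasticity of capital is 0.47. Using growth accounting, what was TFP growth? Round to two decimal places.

TFP grew 0.90%.

Real GDP growth = (2769 − 2600) / 2600 = 6.5%.
The capital stock growth = (1109 − 1000) / 1000 = 10.9%.
Employment growth = (1412.6 − 1400) / 1400 = 0.9%.
Labor's share = 1 − 0.47 = 0.53.
The capital stock: 0.47 × 10.9 = 5.123 pp.
Employment: 0.53 × 0.9 = 0.477 pp.
TFP growth = 6.5 − 5.6 = 0.9%.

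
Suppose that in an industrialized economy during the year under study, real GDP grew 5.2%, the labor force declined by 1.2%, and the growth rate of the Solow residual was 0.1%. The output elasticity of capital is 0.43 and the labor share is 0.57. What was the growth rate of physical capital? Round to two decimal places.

Physical capital grew 13.45%.

Labor's share = 1 − 0.43 = 0.57.
gY = gA + 0.57×(-1.2) + 0.43×g.
0.43×g = 5.2 − 0.1 + 0.684 = 5.784.
g = 5.784 / 0.43 = 13.4512%.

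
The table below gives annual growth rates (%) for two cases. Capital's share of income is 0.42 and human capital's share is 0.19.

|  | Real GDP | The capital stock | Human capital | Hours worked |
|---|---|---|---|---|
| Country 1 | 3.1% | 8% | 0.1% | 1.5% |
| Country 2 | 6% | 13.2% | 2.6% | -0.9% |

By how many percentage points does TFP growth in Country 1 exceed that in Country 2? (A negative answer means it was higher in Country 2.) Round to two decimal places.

-1.18 percentage points

Labor's share = 1 − 0.42 − 0.19 = 0.39.
Country 1: TFP = 3.1 − 3.36 − 0.019 − 0.585 = -0.864%.
Country 2: TFP = 6 − 5.544 − 0.494 + 0.351 = 0.313%.
Difference = -0.864 − (0.313) = -1.177 pp.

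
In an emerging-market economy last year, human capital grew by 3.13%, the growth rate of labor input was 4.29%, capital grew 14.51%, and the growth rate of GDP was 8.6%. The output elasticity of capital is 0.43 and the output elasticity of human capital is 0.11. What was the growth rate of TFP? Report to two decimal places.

0.04%

Labor's share = 1 − 0.43 − 0.11 = 0.46.
Capital: 0.43 × 14.51 = 6.2393 pp.
Human capital: 0.11 × 3.13 = 0.3443 pp.
Labor input: 0.46 × 4.29 = 1.9734 pp.
TFP growth = 8.6 − 8.557 = 0.043%.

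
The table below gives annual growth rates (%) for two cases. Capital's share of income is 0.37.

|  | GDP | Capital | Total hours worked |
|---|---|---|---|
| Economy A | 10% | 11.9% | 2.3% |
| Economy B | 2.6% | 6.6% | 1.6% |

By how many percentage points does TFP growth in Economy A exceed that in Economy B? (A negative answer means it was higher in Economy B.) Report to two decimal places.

5.00 percentage points

Labor's share = 1 − 0.37 = 0.63.
Economy A: TFP = 10 − 4.403 − 1.449 = 4.148%.
Economy B: TFP = 2.6 − 2.442 − 1.008 = -0.85%.
Difference = 4.148 − (-0.85) = 4.998 pp.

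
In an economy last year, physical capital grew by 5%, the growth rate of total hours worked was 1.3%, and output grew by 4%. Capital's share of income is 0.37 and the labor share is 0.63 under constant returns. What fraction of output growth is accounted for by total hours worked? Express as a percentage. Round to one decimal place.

Labor's share = 1 − 0.37 = 0.63.
Total hours worked contributed 0.63 × 1.3 = 0.819 pp.
Share of growth = 0.819 / 4 × 100 = 20.475%.

Total hours worked accounted for 20.5% of growth.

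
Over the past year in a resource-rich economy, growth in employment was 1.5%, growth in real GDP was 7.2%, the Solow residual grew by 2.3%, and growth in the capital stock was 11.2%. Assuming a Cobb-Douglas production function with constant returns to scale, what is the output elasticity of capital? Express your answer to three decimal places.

gY = gA + α·gK + (1−α)·gL, so gY − gA − gL = α(gK − gL).
7.2 − 2.3 − 1.5 = α × (11.2 − 1.5).
3.4 = 9.7 α, so α = 0.35052.

The output elasticity of capital is 0.351.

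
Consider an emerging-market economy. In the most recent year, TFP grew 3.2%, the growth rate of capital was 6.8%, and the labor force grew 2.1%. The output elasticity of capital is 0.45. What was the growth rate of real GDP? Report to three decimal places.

Labor's share = 1 − 0.45 = 0.55.
Capital: 0.45 × 6.8 = 3.06 pp.
The labor force: 0.55 × 2.1 = 1.155 pp.
Output growth = 3.2 + 4.215 = 7.415%.

Real GDP grew 7.415%.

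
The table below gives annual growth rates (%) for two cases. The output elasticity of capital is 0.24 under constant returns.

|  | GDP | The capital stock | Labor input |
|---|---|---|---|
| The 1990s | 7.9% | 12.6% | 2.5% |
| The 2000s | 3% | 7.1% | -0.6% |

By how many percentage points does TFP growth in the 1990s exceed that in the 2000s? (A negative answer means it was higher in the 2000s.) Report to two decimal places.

Labor's share = 1 − 0.24 = 0.76.
The 1990s: TFP = 7.9 − 3.024 − 1.9 = 2.976%.
The 2000s: TFP = 3 − 1.704 + 0.456 = 1.752%.
Difference = 2.976 − (1.752) = 1.224 pp.

1.22 percentage points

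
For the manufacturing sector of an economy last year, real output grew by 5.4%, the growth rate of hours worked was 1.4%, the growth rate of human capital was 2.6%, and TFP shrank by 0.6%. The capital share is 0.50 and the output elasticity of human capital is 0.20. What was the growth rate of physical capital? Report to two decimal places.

Labor's share = 1 − 0.5 − 0.2 = 0.3.
gY = gA + 0.2×2.6 + 0.3×1.4 + 0.5×g.
0.5×g = 5.4 + 0.6 − 0.94 = 5.06.
g = 5.06 / 0.5 = 10.12%.

Physical capital grew 10.12%.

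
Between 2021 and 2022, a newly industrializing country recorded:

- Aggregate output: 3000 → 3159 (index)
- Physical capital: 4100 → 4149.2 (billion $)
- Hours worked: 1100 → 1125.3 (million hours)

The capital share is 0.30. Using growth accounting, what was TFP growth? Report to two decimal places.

3.33%

Aggregate output growth = (3159 − 3000) / 3000 = 5.3%.
Physical capital growth = (4149.2 − 4100) / 4100 = 1.2%.
Hours worked growth = (1125.3 − 1100) / 1100 = 2.3%.
Labor's share = 1 − 0.3 = 0.7.
Physical capital: 0.3 × 1.2 = 0.36 pp.
Hours worked: 0.7 × 2.3 = 1.61 pp.
TFP growth = 5.3 − 1.97 = 3.33%.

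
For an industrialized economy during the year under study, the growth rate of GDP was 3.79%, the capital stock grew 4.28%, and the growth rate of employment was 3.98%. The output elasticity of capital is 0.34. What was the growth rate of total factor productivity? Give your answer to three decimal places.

Labor's share = 1 − 0.34 = 0.66.
The capital stock: 0.34 × 4.28 = 1.4552 pp.
Employment: 0.66 × 3.98 = 2.6268 pp.
TFP growth = 3.79 − 4.082 = -0.292%.

-0.292%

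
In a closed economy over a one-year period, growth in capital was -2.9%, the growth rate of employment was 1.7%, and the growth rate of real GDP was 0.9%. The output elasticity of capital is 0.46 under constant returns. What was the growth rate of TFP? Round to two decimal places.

1.32%

Labor's share = 1 − 0.46 = 0.54.
Capital: 0.46 × (-2.9) = -1.334 pp.
Employment: 0.54 × 1.7 = 0.918 pp.
TFP growth = 0.9 + 0.416 = 1.316%.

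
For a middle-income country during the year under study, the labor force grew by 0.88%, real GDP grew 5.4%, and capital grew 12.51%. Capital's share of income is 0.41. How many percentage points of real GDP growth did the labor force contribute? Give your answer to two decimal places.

0.52

Labor's share = 1 − 0.41 = 0.59.
Contribution = share × growth = 0.59 × 0.88 = 0.5192 pp.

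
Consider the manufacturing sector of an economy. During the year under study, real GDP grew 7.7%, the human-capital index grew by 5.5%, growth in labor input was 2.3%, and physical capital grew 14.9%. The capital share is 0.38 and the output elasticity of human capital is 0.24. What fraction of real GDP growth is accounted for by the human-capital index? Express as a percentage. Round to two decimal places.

The human-capital index accounted for 17.14% of growth.

The human-capital index contributed 0.24 × 5.5 = 1.32 pp.
Share of growth = 1.32 / 7.7 × 100 = 17.1429%.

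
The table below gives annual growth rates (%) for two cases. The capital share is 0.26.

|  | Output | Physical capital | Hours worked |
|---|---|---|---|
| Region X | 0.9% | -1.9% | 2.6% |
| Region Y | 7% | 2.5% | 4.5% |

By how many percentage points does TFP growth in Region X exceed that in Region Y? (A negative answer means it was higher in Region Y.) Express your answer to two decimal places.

-3.55 percentage points

Labor's share = 1 − 0.26 = 0.74.
Region X: TFP = 0.9 + 0.494 − 1.924 = -0.53%.
Region Y: TFP = 7 − 0.65 − 3.33 = 3.02%.
Difference = -0.53 − (3.02) = -3.55 pp.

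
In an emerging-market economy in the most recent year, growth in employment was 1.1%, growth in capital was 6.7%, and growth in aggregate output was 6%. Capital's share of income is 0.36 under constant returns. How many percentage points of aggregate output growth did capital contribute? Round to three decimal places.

2.412

Contribution = share × growth = 0.36 × 6.7 = 2.412 pp.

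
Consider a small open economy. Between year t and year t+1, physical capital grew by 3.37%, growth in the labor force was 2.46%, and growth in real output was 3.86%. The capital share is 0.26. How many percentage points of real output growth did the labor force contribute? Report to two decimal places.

1.82 pp

Labor's share = 1 − 0.26 = 0.74.
Contribution = share × growth = 0.74 × 2.46 = 1.8204 pp.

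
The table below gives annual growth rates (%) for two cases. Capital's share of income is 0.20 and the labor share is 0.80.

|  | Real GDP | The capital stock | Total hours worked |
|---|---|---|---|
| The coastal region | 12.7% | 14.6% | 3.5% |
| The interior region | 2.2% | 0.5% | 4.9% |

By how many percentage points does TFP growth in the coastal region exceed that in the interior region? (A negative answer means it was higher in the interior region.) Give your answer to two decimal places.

8.80 percentage points

Labor's share = 1 − 0.2 = 0.8.
The coastal region: TFP = 12.7 − 2.92 − 2.8 = 6.98%.
The interior region: TFP = 2.2 − 0.1 − 3.92 = -1.82%.
Difference = 6.98 − (-1.82) = 8.8 pp.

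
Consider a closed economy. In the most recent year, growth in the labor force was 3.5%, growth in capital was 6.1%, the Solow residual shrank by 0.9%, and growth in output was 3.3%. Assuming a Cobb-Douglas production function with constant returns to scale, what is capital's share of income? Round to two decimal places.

Capital's share of income is 0.27.

gY = gA + α·gK + (1−α)·gL, so gY − gA − gL = α(gK − gL).
3.3 + 0.9 − 3.5 = α × (6.1 − 3.5).
0.7 = 2.6 α, so α = 0.2692.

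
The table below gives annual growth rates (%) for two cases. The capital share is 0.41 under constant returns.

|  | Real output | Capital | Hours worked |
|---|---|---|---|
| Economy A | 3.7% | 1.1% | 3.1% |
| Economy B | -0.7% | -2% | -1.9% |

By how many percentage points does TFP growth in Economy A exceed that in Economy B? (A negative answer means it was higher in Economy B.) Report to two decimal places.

Labor's share = 1 − 0.41 = 0.59.
Economy A: TFP = 3.7 − 0.451 − 1.829 = 1.42%.
Economy B: TFP = -0.7 + 0.82 + 1.121 = 1.241%.
Difference = 1.42 − (1.241) = 0.179 pp.

0.18 percentage points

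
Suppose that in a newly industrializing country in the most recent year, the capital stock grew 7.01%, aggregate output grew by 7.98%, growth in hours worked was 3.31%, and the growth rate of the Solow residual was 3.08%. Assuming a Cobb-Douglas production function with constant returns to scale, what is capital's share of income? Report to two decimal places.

α = 0.43

gY = gA + α·gK + (1−α)·gL, so gY − gA − gL = α(gK − gL).
7.98 − 3.08 − 3.31 = α × (7.01 − 3.31).
1.59 = 3.7 α, so α = 0.4297.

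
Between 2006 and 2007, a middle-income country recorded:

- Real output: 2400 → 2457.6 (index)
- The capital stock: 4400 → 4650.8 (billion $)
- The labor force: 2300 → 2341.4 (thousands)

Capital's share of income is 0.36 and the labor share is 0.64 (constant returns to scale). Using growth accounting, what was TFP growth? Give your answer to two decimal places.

-0.80%

Real output growth = (2457.6 − 2400) / 2400 = 2.4%.
The capital stock growth = (4650.8 − 4400) / 4400 = 5.7%.
The labor force growth = (2341.4 − 2300) / 2300 = 1.8%.
Labor's share = 1 − 0.36 = 0.64.
The capital stock: 0.36 × 5.7 = 2.052 pp.
The labor force: 0.64 × 1.8 = 1.152 pp.
TFP growth = 2.4 − 3.204 = -0.804%.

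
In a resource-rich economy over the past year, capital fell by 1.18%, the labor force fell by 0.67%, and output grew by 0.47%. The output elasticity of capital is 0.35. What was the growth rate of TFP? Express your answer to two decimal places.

1.32%

Labor's share = 1 − 0.35 = 0.65.
Capital: 0.35 × (-1.18) = -0.413 pp.
The labor force: 0.65 × (-0.67) = -0.4355 pp.
TFP growth = 0.47 + 0.8485 = 1.3185%.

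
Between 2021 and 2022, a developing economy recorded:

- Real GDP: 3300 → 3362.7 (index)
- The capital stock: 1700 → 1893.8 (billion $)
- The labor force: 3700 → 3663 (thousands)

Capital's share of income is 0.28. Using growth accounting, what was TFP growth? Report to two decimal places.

-0.57%

Real GDP growth = (3362.7 − 3300) / 3300 = 1.9%.
The capital stock growth = (1893.8 − 1700) / 1700 = 11.4%.
The labor force growth = (3663 − 3700) / 3700 = -1%.
Labor's share = 1 − 0.28 = 0.72.
The capital stock: 0.28 × 11.4 = 3.192 pp.
The labor force: 0.72 × (-1) = -0.72 pp.
TFP growth = 1.9 − 2.472 = -0.572%.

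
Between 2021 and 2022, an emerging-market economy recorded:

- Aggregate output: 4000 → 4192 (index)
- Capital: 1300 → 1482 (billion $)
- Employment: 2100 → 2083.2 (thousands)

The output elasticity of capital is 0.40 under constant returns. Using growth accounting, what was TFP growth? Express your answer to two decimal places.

Aggregate output growth = (4192 − 4000) / 4000 = 4.8%.
Capital growth = (1482 − 1300) / 1300 = 14%.
Employment growth = (2083.2 − 2100) / 2100 = -0.8%.
Labor's share = 1 − 0.4 = 0.6.
Capital: 0.4 × 14 = 5.6 pp.
Employment: 0.6 × (-0.8) = -0.48 pp.
TFP growth = 4.8 − 5.12 = -0.32%.

-0.32%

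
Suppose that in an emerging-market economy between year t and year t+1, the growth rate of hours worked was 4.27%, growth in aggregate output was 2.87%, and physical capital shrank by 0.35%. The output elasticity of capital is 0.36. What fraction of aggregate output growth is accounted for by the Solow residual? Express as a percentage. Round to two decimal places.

Labor's share = 1 − 0.36 = 0.64.
Physical capital: 0.36 × (-0.35) = -0.126 pp.
Hours worked: 0.64 × 4.27 = 2.7328 pp.
TFP growth = 2.87 − 2.6068 = 0.2632%.
TFP share of growth = 0.2632 / 2.87 × 100 = 9.1707%.

The Solow residual accounted for 9.17% of growth.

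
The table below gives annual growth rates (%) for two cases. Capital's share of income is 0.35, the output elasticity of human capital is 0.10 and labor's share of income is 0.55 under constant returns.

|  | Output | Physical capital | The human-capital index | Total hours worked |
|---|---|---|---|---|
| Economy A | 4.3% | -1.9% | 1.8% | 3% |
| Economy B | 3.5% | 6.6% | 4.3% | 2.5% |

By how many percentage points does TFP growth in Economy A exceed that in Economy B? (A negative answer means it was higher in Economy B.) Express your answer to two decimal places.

Labor's share = 1 − 0.35 − 0.1 = 0.55.
Economy A: TFP = 4.3 + 0.665 − 0.18 − 1.65 = 3.135%.
Economy B: TFP = 3.5 − 2.31 − 0.43 − 1.375 = -0.615%.
Difference = 3.135 − (-0.615) = 3.75 pp.

3.75 percentage points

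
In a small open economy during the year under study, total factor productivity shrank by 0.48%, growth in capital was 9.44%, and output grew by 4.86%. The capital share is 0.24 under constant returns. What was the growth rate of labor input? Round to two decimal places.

Labor's share = 1 − 0.24 = 0.76.
gY = gA + 0.24×9.44 + 0.76×g.
0.76×g = 4.86 + 0.48 − 2.2656 = 3.0744.
g = 3.0744 / 0.76 = 4.0453%.

Labor input growth was 4.05%.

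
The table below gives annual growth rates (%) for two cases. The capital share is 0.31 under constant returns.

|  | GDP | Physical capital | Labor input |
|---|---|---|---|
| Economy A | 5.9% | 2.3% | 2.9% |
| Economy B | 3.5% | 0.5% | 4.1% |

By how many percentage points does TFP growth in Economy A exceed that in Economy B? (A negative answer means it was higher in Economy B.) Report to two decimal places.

Labor's share = 1 − 0.31 = 0.69.
Economy A: TFP = 5.9 − 0.713 − 2.001 = 3.186%.
Economy B: TFP = 3.5 − 0.155 − 2.829 = 0.516%.
Difference = 3.186 − (0.516) = 2.67 pp.

2.67 percentage points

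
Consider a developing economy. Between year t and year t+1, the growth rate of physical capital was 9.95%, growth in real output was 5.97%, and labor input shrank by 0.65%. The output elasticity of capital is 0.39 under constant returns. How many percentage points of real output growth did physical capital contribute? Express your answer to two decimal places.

3.88 pp

Contribution = share × growth = 0.39 × 9.95 = 3.8805 pp.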